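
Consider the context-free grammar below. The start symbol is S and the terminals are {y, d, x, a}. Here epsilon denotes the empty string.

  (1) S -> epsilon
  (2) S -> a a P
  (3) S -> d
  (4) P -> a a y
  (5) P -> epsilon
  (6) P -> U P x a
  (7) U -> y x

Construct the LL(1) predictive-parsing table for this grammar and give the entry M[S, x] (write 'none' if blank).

FIRST(S): from S->epsilon we get {epsilon}; from S->a a P we get {a}; from S->d we get {d}. So FIRST(S) = {epsilon, a, d}.
FIRST(U): from U->y x we get {y}. So FIRST(U) = {y}.
FIRST(P): from P->a a y we get {a}; from P->epsilon we get {epsilon}; from P->U P x a we get {y}. So FIRST(P) = {epsilon, a, y}.
FOLLOW(S) includes $ since S is the start symbol.
FOLLOW(S): S appears on no right-hand side. Thus FOLLOW(S) = {$}.
For S -> epsilon: FIRST(epsilon) = {epsilon}, so it goes in M[S, t] for t ∈ {}; since epsilon ∈ FIRST, also for every t ∈ FOLLOW(S) = {$}.
For S -> a a P: FIRST(a a P) = {a}, so it goes in M[S, t] for t ∈ {a}.
For S -> d: FIRST(d) = {d}, so it goes in M[S, t] for t ∈ {d}.
None of these place a production in M[S, x].

none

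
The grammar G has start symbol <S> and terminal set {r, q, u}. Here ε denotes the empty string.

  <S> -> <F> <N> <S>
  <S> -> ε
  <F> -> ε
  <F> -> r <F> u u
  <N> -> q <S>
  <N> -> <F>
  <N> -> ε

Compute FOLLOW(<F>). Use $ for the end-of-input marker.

FIRST(<F>) = {ε, r}
FIRST(<N>) = {ε, q, r}  (via <F>)
FIRST(<S>) = {ε, q, r}  (via <F> <N> <S>)
FOLLOW(<S>) includes $ since <S> is the start symbol.
FOLLOW(<S>): in <S>-><F> <N> <S>, the suffix after <S> is empty (adds nothing new); in <N>->q <S>, the suffix after <S> is empty, so FOLLOW(<S>) ⊇ FOLLOW(<N>) = {$, q, r}. Thus FOLLOW(<S>) = {$, q, r}.
FOLLOW(<N>): in <S>-><F> <N> <S>, <N> is followed by <S> with FIRST {ε, q, r}; in <S>-><F> <N> <S>, the suffix after <N> is nullable, so FOLLOW(<N>) ⊇ FOLLOW(<S>) = {$, q, r}. Thus FOLLOW(<N>) = {$, q, r}.
FOLLOW(<F>): in <S>-><F> <N> <S>, <F> is followed by <N> <S> with FIRST {ε, q, r}; in <S>-><F> <N> <S>, the suffix after <F> is nullable, so FOLLOW(<F>) ⊇ FOLLOW(<S>) = {$, q, r}; in <F>->r <F> u u, <F> is followed by u u with FIRST {u}; in <N>-><F>, the suffix after <F> is empty, so FOLLOW(<F>) ⊇ FOLLOW(<N>) = {$, q, r}. Thus FOLLOW(<F>) = {$, q, r, u}.

{$, q, r, u}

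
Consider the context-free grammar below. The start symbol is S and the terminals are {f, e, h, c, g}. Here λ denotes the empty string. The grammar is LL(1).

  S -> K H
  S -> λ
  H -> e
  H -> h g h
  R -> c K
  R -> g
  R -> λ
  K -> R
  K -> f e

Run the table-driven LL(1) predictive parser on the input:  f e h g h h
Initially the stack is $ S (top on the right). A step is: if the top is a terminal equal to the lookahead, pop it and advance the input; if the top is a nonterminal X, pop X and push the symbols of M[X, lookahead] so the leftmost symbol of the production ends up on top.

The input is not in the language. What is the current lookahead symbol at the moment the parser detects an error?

h

     Stack    Input          Action
  1  $ S      f e h g h h $  expand S -> K H
  2  $ H K    f e h g h h $  expand K -> f e
  3  $ H e f  f e h g h h $  match f
  4  $ H e    e h g h h $    match e
  5  $ H      h g h h $      expand H -> h g h
  6  $ h g h  h g h h $      match h
  7  $ h g    g h h $        match g
  8  $ h      h h $          match h
  9  $        h $            error: stack empty but input remains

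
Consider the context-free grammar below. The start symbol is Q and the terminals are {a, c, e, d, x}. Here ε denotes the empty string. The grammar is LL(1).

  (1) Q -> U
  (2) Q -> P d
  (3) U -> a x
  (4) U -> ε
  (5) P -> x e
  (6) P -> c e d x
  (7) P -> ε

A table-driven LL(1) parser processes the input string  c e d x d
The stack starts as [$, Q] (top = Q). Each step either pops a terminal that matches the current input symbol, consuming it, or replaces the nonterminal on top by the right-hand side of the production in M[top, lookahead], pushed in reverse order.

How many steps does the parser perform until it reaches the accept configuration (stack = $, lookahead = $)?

     Stack        Input        Action
  1  $ Q          c e d x d $  expand Q -> P d
  2  $ d P        c e d x d $  expand P -> c e d x
  3  $ d x d e c  c e d x d $  match c
  4  $ d x d e    e d x d $    match e
  5  $ d x d      d x d $      match d
  6  $ d x        x d $        match x
  7  $ d          d $          match d
Accept reached after 7 steps.

7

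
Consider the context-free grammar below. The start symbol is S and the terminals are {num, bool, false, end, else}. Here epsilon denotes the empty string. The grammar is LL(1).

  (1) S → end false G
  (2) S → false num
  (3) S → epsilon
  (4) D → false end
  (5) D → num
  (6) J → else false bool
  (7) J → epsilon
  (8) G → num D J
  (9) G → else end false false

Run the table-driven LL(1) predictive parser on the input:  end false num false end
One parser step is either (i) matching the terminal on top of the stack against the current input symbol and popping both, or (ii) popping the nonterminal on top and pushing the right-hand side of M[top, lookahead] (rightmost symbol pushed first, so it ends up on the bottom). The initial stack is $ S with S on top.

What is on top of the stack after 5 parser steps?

D

step 1: stack=$ S  input=end false num false end $  — expand S → end false G
step 2: stack=$ G false end  input=end false num false end $  — match end
step 3: stack=$ G false  input=false num false end $  — match false
step 4: stack=$ G  input=num false end $  — expand G → num D J
step 5: stack=$ J D num  input=num false end $  — match num
Stack after step 5: $ J D (top = D).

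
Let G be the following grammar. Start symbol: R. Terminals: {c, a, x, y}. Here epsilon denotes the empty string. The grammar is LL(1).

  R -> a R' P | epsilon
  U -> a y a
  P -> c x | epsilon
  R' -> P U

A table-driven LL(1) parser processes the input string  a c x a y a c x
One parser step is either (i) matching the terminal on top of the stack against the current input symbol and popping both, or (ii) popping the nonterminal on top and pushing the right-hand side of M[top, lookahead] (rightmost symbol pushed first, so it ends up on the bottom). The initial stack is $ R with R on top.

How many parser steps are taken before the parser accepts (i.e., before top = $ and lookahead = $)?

step 1: stack=$ R  input=a c x a y a c x $  — expand R -> a R' P
step 2: stack=$ P R' a  input=a c x a y a c x $  — match a
step 3: stack=$ P R'  input=c x a y a c x $  — expand R' -> P U
step 4: stack=$ P U P  input=c x a y a c x $  — expand P -> c x
step 5: stack=$ P U x c  input=c x a y a c x $  — match c
step 6: stack=$ P U x  input=x a y a c x $  — match x
step 7: stack=$ P U  input=a y a c x $  — expand U -> a y a
step 8: stack=$ P a y a  input=a y a c x $  — match a
step 9: stack=$ P a y  input=y a c x $  — match y
step 10: stack=$ P a  input=a c x $  — match a
step 11: stack=$ P  input=c x $  — expand P -> c x
step 12: stack=$ x c  input=c x $  — match c
step 13: stack=$ x  input=x $  — match x
Accept reached after 13 steps.

13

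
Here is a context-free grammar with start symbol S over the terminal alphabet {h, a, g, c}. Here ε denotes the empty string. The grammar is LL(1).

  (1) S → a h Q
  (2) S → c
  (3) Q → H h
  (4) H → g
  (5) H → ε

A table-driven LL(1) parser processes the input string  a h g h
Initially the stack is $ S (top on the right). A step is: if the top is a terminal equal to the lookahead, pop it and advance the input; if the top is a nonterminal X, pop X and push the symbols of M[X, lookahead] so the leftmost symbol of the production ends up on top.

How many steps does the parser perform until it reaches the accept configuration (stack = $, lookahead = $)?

     Stack    Input      Action
  1  $ S      a h g h $  expand S → a h Q
  2  $ Q h a  a h g h $  match a
  3  $ Q h    h g h $    match h
  4  $ Q      g h $      expand Q → H h
  5  $ h H    g h $      expand H → g
  6  $ h g    g h $      match g
  7  $ h      h $        match h
Accept reached after 7 steps.

7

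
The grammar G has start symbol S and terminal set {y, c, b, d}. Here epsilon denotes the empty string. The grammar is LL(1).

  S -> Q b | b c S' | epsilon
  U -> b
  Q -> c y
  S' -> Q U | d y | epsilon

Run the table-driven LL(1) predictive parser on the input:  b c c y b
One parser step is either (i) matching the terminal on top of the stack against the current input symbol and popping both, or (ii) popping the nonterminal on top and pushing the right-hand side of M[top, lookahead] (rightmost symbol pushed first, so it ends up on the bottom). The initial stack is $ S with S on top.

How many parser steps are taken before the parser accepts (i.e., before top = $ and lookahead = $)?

9

step 1: stack=$ S  input=b c c y b $  — expand S -> b c S'
step 2: stack=$ S' c b  input=b c c y b $  — match b
step 3: stack=$ S' c  input=c c y b $  — match c
step 4: stack=$ S'  input=c y b $  — expand S' -> Q U
step 5: stack=$ U Q  input=c y b $  — expand Q -> c y
step 6: stack=$ U y c  input=c y b $  — match c
step 7: stack=$ U y  input=y b $  — match y
step 8: stack=$ U  input=b $  — expand U -> b
step 9: stack=$ b  input=b $  — match b
Accept reached after 9 steps.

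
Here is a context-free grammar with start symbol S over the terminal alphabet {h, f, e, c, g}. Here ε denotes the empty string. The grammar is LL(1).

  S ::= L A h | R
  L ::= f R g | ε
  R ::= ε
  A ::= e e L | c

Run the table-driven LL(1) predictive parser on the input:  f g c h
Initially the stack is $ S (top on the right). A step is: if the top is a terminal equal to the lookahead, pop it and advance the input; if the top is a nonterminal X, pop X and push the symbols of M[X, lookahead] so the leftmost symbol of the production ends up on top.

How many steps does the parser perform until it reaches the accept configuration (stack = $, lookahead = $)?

8

     Stack        Input      Action
  1  $ S          f g c h $  expand S ::= L A h
  2  $ h A L      f g c h $  expand L ::= f R g
  3  $ h A g R f  f g c h $  match f
  4  $ h A g R    g c h $    expand R ::= ε
  5  $ h A g      g c h $    match g
  6  $ h A        c h $      expand A ::= c
  7  $ h c        c h $      match c
  8  $ h          h $        match h
Accept reached after 8 steps.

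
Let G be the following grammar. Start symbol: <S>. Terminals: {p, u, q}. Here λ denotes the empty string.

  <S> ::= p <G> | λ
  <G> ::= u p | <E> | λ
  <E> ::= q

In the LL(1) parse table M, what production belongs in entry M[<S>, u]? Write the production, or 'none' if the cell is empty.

FIRST(<S>) = {λ, p}
FIRST(<E>) = {q}
FIRST(<G>) = {λ, q, u}  (via <E>)
FOLLOW(<S>) includes $ since <S> is the start symbol.
FOLLOW(<S>): <S> appears on no right-hand side. Thus FOLLOW(<S>) = {$}.
For <S> ::= p <G>: FIRST(p <G>) = {p}, so it goes in M[<S>, t] for t ∈ {p}.
For <S> ::= λ: FIRST(λ) = {λ}, so it goes in M[<S>, t] for t ∈ {}; since λ ∈ FIRST, also for every t ∈ FOLLOW(<S>) = {$}.
None of these place a production in M[<S>, u].

none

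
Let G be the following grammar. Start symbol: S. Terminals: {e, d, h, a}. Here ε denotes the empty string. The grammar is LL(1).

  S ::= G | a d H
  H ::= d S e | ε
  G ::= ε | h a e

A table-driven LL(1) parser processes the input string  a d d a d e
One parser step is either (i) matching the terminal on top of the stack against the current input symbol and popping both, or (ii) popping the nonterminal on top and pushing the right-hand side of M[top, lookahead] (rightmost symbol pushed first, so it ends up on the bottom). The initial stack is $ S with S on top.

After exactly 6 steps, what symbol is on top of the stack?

step 1: stack=$ S  input=a d d a d e $  — expand S ::= a d H
step 2: stack=$ H d a  input=a d d a d e $  — match a
step 3: stack=$ H d  input=d d a d e $  — match d
step 4: stack=$ H  input=d a d e $  — expand H ::= d S e
step 5: stack=$ e S d  input=d a d e $  — match d
step 6: stack=$ e S  input=a d e $  — expand S ::= a d H
Stack after step 6: $ e H d a (top = a).

a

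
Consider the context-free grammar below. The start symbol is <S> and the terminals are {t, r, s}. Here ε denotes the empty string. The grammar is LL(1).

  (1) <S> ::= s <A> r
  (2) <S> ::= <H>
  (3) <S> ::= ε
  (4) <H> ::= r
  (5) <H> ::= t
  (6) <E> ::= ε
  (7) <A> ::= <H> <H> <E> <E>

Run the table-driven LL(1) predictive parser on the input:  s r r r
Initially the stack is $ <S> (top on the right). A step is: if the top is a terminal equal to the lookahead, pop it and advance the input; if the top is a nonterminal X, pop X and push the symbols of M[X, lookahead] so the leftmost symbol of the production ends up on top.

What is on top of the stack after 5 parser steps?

step 1: stack=$ <S>  input=s r r r $  — expand <S> ::= s <A> r
step 2: stack=$ r <A> s  input=s r r r $  — match s
step 3: stack=$ r <A>  input=r r r $  — expand <A> ::= <H> <H> <E> <E>
step 4: stack=$ r <E> <E> <H> <H>  input=r r r $  — expand <H> ::= r
step 5: stack=$ r <E> <E> <H> r  input=r r r $  — match r
Stack after step 5: $ r <E> <E> <H> (top = <H>).

<H>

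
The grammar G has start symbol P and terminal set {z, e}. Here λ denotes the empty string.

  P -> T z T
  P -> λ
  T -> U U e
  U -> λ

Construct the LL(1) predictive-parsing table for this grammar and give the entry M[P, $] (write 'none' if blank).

P -> λ

FIRST(U) = {λ}
FIRST(T) = {e}  (via U U e)
FIRST(P) = {λ, e}  (via T z T)
FOLLOW(P) includes $ since P is the start symbol.
FOLLOW(P): P appears on no right-hand side. Thus FOLLOW(P) = {$}.
For P -> T z T: FIRST(T z T) = {e}, so it goes in M[P, t] for t ∈ {e}.
For P -> λ: FIRST(λ) = {λ}, so it goes in M[P, t] for t ∈ {}; since λ ∈ FIRST, also for every t ∈ FOLLOW(P) = {$}.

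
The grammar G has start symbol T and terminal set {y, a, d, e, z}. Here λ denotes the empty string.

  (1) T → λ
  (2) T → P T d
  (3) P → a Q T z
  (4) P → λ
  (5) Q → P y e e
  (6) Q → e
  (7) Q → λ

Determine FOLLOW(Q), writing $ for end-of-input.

{a, d, z}

FIRST(P) = {λ, a}
FIRST(T) = {λ, a, d}  (via P T d)
FIRST(Q) = {λ, a, e, y}  (via P y e e)
FOLLOW(T) includes $ since T is the start symbol.
FOLLOW(T): in T→P T d, T is followed by d with FIRST {d}; in P→a Q T z, T is followed by z with FIRST {z}. Thus FOLLOW(T) = {$, d, z}.
FOLLOW(P): in T→P T d, P is followed by T d with FIRST {a, d}; in Q→P y e e, P is followed by y e e with FIRST {y}. Thus FOLLOW(P) = {a, d, y}.
FOLLOW(Q): in P→a Q T z, Q is followed by T z with FIRST {a, d, z}. Thus FOLLOW(Q) = {a, d, z}.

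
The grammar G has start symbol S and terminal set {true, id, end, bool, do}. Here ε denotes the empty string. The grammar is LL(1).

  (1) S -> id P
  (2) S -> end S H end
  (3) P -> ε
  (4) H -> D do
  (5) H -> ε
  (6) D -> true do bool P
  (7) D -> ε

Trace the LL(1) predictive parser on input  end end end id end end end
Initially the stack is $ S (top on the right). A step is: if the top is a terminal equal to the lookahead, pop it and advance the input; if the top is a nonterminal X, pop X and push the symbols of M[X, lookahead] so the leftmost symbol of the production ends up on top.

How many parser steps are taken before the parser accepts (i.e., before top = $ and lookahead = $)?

15

      Stack                      Input                         Action
   1  $ S                        end end end id end end end $  expand S -> end S H end
   2  $ end H S end              end end end id end end end $  match end
   3  $ end H S                  end end id end end end $      expand S -> end S H end
   4  $ end H end H S end        end end id end end end $      match end
   5  $ end H end H S            end id end end end $          expand S -> end S H end
   6  $ end H end H end H S end  end id end end end $          match end
   7  $ end H end H end H S      id end end end $              expand S -> id P
   8  $ end H end H end H P id   id end end end $              match id
   9  $ end H end H end H P      end end end $                 expand P -> ε
  10  $ end H end H end H        end end end $                 expand H -> ε
  11  $ end H end H end          end end end $                 match end
  12  $ end H end H              end end $                     expand H -> ε
  13  $ end H end                end end $                     match end
  14  $ end H                    end $                         expand H -> ε
  15  $ end                      end $                         match end
Accept reached after 15 steps.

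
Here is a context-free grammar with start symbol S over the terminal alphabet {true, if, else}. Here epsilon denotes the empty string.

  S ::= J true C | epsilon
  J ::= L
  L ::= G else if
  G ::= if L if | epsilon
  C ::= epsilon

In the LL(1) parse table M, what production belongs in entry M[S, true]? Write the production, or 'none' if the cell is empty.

FIRST(G): from G::=if L if we get {if}; from G::=epsilon we get {epsilon}. So FIRST(G) = {epsilon, if}.
FIRST(C): from C::=epsilon we get {epsilon}. So FIRST(C) = {epsilon}.
FIRST(L): from L::=G else if we get {else, if}. So FIRST(L) = {else, if}.
FIRST(J): from J::=L we get {else, if}. So FIRST(J) = {else, if}.
FIRST(S): from S::=J true C we get {else, if}; from S::=epsilon we get {epsilon}. So FIRST(S) = {epsilon, else, if}.
FOLLOW(S) includes $ since S is the start symbol.
FOLLOW(S): S appears on no right-hand side. Thus FOLLOW(S) = {$}.
For S ::= J true C: FIRST(J true C) = {else, if}, so it goes in M[S, t] for t ∈ {else, if}.
For S ::= epsilon: FIRST(epsilon) = {epsilon}, so it goes in M[S, t] for t ∈ {}; since epsilon ∈ FIRST, also for every t ∈ FOLLOW(S) = {$}.
None of these place a production in M[S, true].

none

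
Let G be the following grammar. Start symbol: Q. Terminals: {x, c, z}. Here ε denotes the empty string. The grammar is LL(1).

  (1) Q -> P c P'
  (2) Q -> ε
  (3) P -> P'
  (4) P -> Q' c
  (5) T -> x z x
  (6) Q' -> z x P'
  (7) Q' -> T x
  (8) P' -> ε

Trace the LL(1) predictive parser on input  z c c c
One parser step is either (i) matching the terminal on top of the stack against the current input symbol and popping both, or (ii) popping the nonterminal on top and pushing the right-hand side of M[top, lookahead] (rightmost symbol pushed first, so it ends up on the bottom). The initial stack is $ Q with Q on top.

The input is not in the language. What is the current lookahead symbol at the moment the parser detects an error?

     Stack            Input      Action
  1  $ Q              z c c c $  expand Q -> P c P'
  2  $ P' c P         z c c c $  expand P -> Q' c
  3  $ P' c c Q'      z c c c $  expand Q' -> z x P'
  4  $ P' c c P' x z  z c c c $  match z
  5  $ P' c c P' x    c c c $    error: top is terminal x but lookahead is c

c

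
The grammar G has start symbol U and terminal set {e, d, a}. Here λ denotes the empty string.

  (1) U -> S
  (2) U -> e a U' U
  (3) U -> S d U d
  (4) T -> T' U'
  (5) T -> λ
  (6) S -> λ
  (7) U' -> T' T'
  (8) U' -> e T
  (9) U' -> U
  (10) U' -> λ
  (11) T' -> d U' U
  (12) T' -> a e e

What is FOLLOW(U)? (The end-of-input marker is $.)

{$, a, d, e}

FIRST(S): from S->λ we get {λ}. So FIRST(S) = {λ}.
FIRST(T'): from T'->d U' U we get {d}; from T'->a e e we get {a}. So FIRST(T') = {a, d}.
FIRST(U): from U->S we get {λ}; from U->e a U' U we get {e}; from U->S d U d we get {d}. So FIRST(U) = {λ, d, e}.
FIRST(T): from T->T' U' we get {a, d}; from T->λ we get {λ}. So FIRST(T) = {λ, a, d}.
FIRST(U'): from U'->T' T' we get {a, d}; from U'->e T we get {e}; from U'->U we get {λ, d, e}; from U'->λ we get {λ}. So FIRST(U') = {λ, a, d, e}.
FOLLOW(U) includes $ since U is the start symbol.
FOLLOW(U): in U->e a U' U, the suffix after U is empty (adds nothing new); in U->S d U d, U is followed by d with FIRST {d}; in U'->U, the suffix after U is empty, so FOLLOW(U) ⊇ FOLLOW(U') = {$, a, d, e}; in T'->d U' U, the suffix after U is empty, so FOLLOW(U) ⊇ FOLLOW(T') = {$, a, d, e}. Thus FOLLOW(U) = {$, a, d, e}.
FOLLOW(S): in U->S, the suffix after S is empty, so FOLLOW(S) ⊇ FOLLOW(U) = {$, a, d, e}; in U->S d U d, S is followed by d U d with FIRST {d}. Thus FOLLOW(S) = {$, a, d, e}.
FOLLOW(T): in U'->e T, the suffix after T is empty, so FOLLOW(T) ⊇ FOLLOW(U') = {$, a, d, e}. Thus FOLLOW(T) = {$, a, d, e}.
FOLLOW(U'): in U->e a U' U, U' is followed by U with FIRST {λ, d, e}; in U->e a U' U, the suffix after U' is nullable, so FOLLOW(U') ⊇ FOLLOW(U) = {$, a, d, e}; in T->T' U', the suffix after U' is empty, so FOLLOW(U') ⊇ FOLLOW(T) = {$, a, d, e}; in T'->d U' U, U' is followed by U with FIRST {λ, d, e}; in T'->d U' U, the suffix after U' is nullable, so FOLLOW(U') ⊇ FOLLOW(T') = {$, a, d, e}. Thus FOLLOW(U') = {$, a, d, e}.
FOLLOW(T'): in T->T' U', T' is followed by U' with FIRST {λ, a, d, e}; in T->T' U', the suffix after T' is nullable, so FOLLOW(T') ⊇ FOLLOW(T) = {$, a, d, e}; in U'->T' T' (occurrence 1), T' is followed by T' with FIRST {a, d}; in U'->T' T' (occurrence 2), the suffix after T' is empty, so FOLLOW(T') ⊇ FOLLOW(U') = {$, a, d, e}. Thus FOLLOW(T') = {$, a, d, e}.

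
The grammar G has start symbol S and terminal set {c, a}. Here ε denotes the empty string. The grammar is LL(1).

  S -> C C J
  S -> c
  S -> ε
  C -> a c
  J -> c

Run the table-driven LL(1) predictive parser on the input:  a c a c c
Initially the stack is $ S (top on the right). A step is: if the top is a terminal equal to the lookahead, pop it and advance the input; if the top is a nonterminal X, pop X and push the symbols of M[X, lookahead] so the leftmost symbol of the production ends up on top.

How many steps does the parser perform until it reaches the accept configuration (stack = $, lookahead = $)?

9

step 1: stack=$ S  input=a c a c c $  — expand S -> C C J
step 2: stack=$ J C C  input=a c a c c $  — expand C -> a c
step 3: stack=$ J C c a  input=a c a c c $  — match a
step 4: stack=$ J C c  input=c a c c $  — match c
step 5: stack=$ J C  input=a c c $  — expand C -> a c
step 6: stack=$ J c a  input=a c c $  — match a
step 7: stack=$ J c  input=c c $  — match c
step 8: stack=$ J  input=c $  — expand J -> c
step 9: stack=$ c  input=c $  — match c
Accept reached after 9 steps.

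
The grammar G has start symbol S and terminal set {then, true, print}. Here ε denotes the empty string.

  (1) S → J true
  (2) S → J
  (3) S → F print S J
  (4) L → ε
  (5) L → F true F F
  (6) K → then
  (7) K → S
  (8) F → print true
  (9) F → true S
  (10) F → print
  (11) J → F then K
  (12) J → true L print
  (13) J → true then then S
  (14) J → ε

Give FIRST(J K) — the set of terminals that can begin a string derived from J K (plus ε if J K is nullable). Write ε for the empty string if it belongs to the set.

{ε, print, then, true}

FIRST(F) = {print, true}
FIRST(L) = {ε, print, true}  (via F true F F)
FIRST(J) = {ε, print, true}  (via F then K)
FIRST(S) = {ε, print, true}  (via J true, J, F print S J)
FIRST(K) = {ε, print, then, true}  (via S)
FIRST(J K): take FIRST of each symbol in turn, carrying on past any symbol whose FIRST contains ε; result {ε, print, then, true}.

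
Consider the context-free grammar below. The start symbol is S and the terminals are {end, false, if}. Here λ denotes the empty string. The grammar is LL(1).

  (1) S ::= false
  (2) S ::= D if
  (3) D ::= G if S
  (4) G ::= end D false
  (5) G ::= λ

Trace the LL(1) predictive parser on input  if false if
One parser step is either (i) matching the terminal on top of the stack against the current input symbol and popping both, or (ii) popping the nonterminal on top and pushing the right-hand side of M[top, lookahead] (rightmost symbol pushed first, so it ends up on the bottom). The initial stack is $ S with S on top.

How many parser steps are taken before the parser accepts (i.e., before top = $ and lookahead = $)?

     Stack        Input          Action
  1  $ S          if false if $  expand S ::= D if
  2  $ if D       if false if $  expand D ::= G if S
  3  $ if S if G  if false if $  expand G ::= λ
  4  $ if S if    if false if $  match if
  5  $ if S       false if $     expand S ::= false
  6  $ if false   false if $     match false
  7  $ if         if $           match if
Accept reached after 7 steps.

7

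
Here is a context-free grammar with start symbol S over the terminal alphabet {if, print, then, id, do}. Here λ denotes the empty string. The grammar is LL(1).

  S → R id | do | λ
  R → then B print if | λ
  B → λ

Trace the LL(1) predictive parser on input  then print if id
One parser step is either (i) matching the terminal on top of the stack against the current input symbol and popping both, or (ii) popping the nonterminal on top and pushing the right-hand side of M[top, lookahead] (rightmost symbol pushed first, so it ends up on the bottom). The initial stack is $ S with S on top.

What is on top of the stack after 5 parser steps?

if

step 1: stack=$ S  input=then print if id $  — expand S → R id
step 2: stack=$ id R  input=then print if id $  — expand R → then B print if
step 3: stack=$ id if print B then  input=then print if id $  — match then
step 4: stack=$ id if print B  input=print if id $  — expand B → λ
step 5: stack=$ id if print  input=print if id $  — match print
Stack after step 5: $ id if (top = if).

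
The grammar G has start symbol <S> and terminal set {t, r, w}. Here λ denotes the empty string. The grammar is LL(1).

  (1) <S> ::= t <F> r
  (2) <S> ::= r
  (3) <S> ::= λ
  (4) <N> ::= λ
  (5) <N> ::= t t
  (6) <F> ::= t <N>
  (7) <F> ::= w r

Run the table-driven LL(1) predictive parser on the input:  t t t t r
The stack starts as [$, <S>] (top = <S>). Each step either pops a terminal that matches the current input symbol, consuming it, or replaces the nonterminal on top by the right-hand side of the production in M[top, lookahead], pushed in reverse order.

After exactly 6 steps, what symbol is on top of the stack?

t

     Stack      Input        Action
  1  $ <S>      t t t t r $  expand <S> ::= t <F> r
  2  $ r <F> t  t t t t r $  match t
  3  $ r <F>    t t t r $    expand <F> ::= t <N>
  4  $ r <N> t  t t t r $    match t
  5  $ r <N>    t t r $      expand <N> ::= t t
  6  $ r t t    t t r $      match t
Stack after step 6: $ r t (top = t).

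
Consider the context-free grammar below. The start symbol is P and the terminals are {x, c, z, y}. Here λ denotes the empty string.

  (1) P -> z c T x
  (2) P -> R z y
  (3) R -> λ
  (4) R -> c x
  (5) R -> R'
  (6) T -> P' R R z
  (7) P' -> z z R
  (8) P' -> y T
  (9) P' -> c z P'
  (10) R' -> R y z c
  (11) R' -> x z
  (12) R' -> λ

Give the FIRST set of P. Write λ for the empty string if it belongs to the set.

FIRST(P') = {c, y, z}
FIRST(T) = {c, y, z}  (via P' R R z)
FIRST(P) = {c, x, y, z}  (via R z y)
FIRST(R) = {λ, c, x, y}  (via R')
FIRST(R') = {λ, c, x, y}  (via R y z c)

{c, x, y, z}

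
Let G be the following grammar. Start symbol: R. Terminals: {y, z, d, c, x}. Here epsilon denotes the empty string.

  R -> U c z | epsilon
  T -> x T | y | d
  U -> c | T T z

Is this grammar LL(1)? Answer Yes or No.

Yes

FIRST(R) = {epsilon, c, d, x, y}
FIRST(T) = {d, x, y}
FIRST(U) = {c, d, x, y}
FOLLOW(R) = {$}
FOLLOW(T) = {d, x, y, z}
FOLLOW(U) = {c}
Each cell of M receives at most one production.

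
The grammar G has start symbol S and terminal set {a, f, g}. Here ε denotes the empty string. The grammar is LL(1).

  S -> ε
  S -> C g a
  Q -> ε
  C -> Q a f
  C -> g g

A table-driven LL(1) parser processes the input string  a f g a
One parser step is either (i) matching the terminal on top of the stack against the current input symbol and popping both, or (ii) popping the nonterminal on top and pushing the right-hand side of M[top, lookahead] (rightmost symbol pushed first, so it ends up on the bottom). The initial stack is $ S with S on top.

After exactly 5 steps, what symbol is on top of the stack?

     Stack        Input      Action
  1  $ S          a f g a $  expand S -> C g a
  2  $ a g C      a f g a $  expand C -> Q a f
  3  $ a g f a Q  a f g a $  expand Q -> ε
  4  $ a g f a    a f g a $  match a
  5  $ a g f      f g a $    match f
Stack after step 5: $ a g (top = g).

g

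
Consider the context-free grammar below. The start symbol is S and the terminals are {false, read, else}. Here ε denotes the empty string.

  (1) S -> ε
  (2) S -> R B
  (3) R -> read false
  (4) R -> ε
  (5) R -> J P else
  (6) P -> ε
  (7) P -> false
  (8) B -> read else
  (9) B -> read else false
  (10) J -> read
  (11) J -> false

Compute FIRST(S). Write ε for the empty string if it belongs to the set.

FIRST(P): from P->ε we get {ε}; from P->false we get {false}. So FIRST(P) = {ε, false}.
FIRST(B): from B->read else we get {read}; from B->read else false we get {read}. So FIRST(B) = {read}.
FIRST(J): from J->read we get {read}; from J->false we get {false}. So FIRST(J) = {false, read}.
FIRST(R): from R->read false we get {read}; from R->ε we get {ε}; from R->J P else we get {false, read}. So FIRST(R) = {ε, false, read}.
FIRST(S): from S->ε we get {ε}; from S->R B we get {false, read}. So FIRST(S) = {ε, false, read}.

{ε, false, read}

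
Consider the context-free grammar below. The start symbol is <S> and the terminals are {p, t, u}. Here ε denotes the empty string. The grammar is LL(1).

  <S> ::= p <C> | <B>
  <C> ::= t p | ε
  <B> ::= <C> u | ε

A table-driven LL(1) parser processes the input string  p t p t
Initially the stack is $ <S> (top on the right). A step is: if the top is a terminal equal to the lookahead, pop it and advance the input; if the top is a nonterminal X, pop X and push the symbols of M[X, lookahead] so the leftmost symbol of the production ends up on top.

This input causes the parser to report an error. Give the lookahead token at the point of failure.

step 1: stack=$ <S>  input=p t p t $  — expand <S> ::= p <C>
step 2: stack=$ <C> p  input=p t p t $  — match p
step 3: stack=$ <C>  input=t p t $  — expand <C> ::= t p
step 4: stack=$ p t  input=t p t $  — match t
step 5: stack=$ p  input=p t $  — match p
step 6: stack=$  input=t $  — error: stack empty but input remains

t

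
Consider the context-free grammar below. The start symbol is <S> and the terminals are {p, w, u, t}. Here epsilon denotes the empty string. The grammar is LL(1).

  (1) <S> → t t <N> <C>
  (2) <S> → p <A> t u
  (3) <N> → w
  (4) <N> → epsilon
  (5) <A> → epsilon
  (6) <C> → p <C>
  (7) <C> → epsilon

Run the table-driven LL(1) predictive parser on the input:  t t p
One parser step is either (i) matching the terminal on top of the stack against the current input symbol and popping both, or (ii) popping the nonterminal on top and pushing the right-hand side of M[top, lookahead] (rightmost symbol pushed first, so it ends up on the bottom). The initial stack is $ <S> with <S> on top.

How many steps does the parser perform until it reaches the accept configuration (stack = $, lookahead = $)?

step 1: stack=$ <S>  input=t t p $  — expand <S> → t t <N> <C>
step 2: stack=$ <C> <N> t t  input=t t p $  — match t
step 3: stack=$ <C> <N> t  input=t p $  — match t
step 4: stack=$ <C> <N>  input=p $  — expand <N> → epsilon
step 5: stack=$ <C>  input=p $  — expand <C> → p <C>
step 6: stack=$ <C> p  input=p $  — match p
step 7: stack=$ <C>  input=$  — expand <C> → epsilon
Accept reached after 7 steps.

7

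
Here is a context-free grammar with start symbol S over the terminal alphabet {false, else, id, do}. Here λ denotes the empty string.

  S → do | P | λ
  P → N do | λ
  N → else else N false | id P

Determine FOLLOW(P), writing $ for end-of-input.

FIRST(N): from N→else else N false we get {else}; from N→id P we get {id}. So FIRST(N) = {else, id}.
FIRST(P): from P→N do we get {else, id}; from P→λ we get {λ}. So FIRST(P) = {λ, else, id}.
FIRST(S): from S→do we get {do}; from S→P we get {λ, else, id}; from S→λ we get {λ}. So FIRST(S) = {λ, do, else, id}.
FOLLOW(S) includes $ since S is the start symbol.
FOLLOW(S): S appears on no right-hand side. Thus FOLLOW(S) = {$}.
FOLLOW(N): in P→N do, N is followed by do with FIRST {do}; in N→else else N false, N is followed by false with FIRST {false}. Thus FOLLOW(N) = {do, false}.
FOLLOW(P): in S→P, the suffix after P is empty, so FOLLOW(P) ⊇ FOLLOW(S) = {$}; in N→id P, the suffix after P is empty, so FOLLOW(P) ⊇ FOLLOW(N) = {do, false}. Thus FOLLOW(P) = {$, do, false}.

{$, do, false}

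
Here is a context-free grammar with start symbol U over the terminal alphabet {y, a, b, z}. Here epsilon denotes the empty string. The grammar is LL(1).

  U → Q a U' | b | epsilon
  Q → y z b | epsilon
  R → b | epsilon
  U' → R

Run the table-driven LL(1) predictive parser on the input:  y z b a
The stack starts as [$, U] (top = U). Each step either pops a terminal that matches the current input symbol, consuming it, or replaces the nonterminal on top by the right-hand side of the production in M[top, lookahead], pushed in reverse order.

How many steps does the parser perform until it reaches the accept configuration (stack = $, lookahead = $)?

8

step 1: stack=$ U  input=y z b a $  — expand U → Q a U'
step 2: stack=$ U' a Q  input=y z b a $  — expand Q → y z b
step 3: stack=$ U' a b z y  input=y z b a $  — match y
step 4: stack=$ U' a b z  input=z b a $  — match z
step 5: stack=$ U' a b  input=b a $  — match b
step 6: stack=$ U' a  input=a $  — match a
step 7: stack=$ U'  input=$  — expand U' → R
step 8: stack=$ R  input=$  — expand R → epsilon
Accept reached after 8 steps.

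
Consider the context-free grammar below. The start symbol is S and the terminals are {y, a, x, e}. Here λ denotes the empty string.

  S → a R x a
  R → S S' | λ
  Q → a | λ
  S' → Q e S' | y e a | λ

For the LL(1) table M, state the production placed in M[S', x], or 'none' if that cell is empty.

FIRST(S) = {a}
FIRST(Q) = {λ, a}
FIRST(R) = {λ, a}  (via S S')
FIRST(S') = {λ, a, e, y}  (via Q e S')
FOLLOW(S) includes $ since S is the start symbol.
FOLLOW(R): in S→a R x a, R is followed by x a with FIRST {x}. Thus FOLLOW(R) = {x}.
FOLLOW(S'): in R→S S', the suffix after S' is empty, so FOLLOW(S') ⊇ FOLLOW(R) = {x}; in S'→Q e S', the suffix after S' is empty (adds nothing new). Thus FOLLOW(S') = {x}.
For S' → Q e S': FIRST(Q e S') = {a, e}, so it goes in M[S', t] for t ∈ {a, e}.
For S' → y e a: FIRST(y e a) = {y}, so it goes in M[S', t] for t ∈ {y}.
For S' → λ: FIRST(λ) = {λ}, so it goes in M[S', t] for t ∈ {}; since λ ∈ FIRST, also for every t ∈ FOLLOW(S') = {x}.

S' → λ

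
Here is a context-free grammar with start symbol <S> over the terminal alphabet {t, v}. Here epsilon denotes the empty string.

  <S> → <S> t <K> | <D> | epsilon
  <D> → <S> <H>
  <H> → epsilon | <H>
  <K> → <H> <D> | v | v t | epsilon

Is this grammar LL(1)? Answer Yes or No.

FIRST(<S>) = {epsilon, t}
FIRST(<D>) = {epsilon, t}
FIRST(<H>) = {epsilon}
FIRST(<K>) = {epsilon, t, v}
FOLLOW(<S>) = {$, t}
FOLLOW(<D>) = {$, t}
FOLLOW(<H>) = {$, t}
FOLLOW(<K>) = {$, t}
Cell M[<H>, $] receives both <H> → epsilon and <H> → <H> — the grammar is not LL(1).

No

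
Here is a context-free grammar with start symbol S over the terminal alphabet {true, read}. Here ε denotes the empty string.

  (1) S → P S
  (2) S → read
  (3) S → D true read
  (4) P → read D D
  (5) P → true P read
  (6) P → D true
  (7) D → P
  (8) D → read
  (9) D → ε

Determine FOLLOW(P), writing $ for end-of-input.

{read, true}

FIRST(S): from S→P S we get {read, true}; from S→read we get {read}; from S→D true read we get {read, true}. So FIRST(S) = {read, true}.
FIRST(P): from P→read D D we get {read}; from P→true P read we get {true}; from P→D true we get {read, true}. So FIRST(P) = {read, true}.
FIRST(D): from D→P we get {read, true}; from D→read we get {read}; from D→ε we get {ε}. So FIRST(D) = {ε, read, true}.
FOLLOW(S) includes $ since S is the start symbol.
FOLLOW(S): in S→P S, the suffix after S is empty (adds nothing new). Thus FOLLOW(S) = {$}.
FOLLOW(P): in S→P S, P is followed by S with FIRST {read, true}; in P→true P read, P is followed by read with FIRST {read}; in D→P, the suffix after P is empty, so FOLLOW(P) ⊇ FOLLOW(D) = {read, true}. Thus FOLLOW(P) = {read, true}.
FOLLOW(D): in S→D true read, D is followed by true read with FIRST {true}; in P→read D D (occurrence 1), D is followed by D with FIRST {ε, read, true}; in P→read D D (occurrence 1), the suffix after D is nullable, so FOLLOW(D) ⊇ FOLLOW(P) = {read, true}; in P→read D D (occurrence 2), the suffix after D is empty, so FOLLOW(D) ⊇ FOLLOW(P) = {read, true}; in P→D true, D is followed by true with FIRST {true}. Thus FOLLOW(D) = {read, true}.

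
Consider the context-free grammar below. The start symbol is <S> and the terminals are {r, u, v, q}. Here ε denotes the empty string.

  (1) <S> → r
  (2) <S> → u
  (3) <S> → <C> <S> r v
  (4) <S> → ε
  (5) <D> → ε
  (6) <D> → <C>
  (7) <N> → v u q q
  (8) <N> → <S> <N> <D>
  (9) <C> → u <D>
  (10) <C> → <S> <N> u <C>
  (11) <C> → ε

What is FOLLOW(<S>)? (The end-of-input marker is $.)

FIRST(<S>): from <S>→r we get {r}; from <S>→u we get {u}; from <S>→<C> <S> r v we get {r, u, v}; from <S>→ε we get {ε}. So FIRST(<S>) = {ε, r, u, v}.
FIRST(<N>): from <N>→v u q q we get {v}; from <N>→<S> <N> <D> we get {r, u, v}. So FIRST(<N>) = {r, u, v}.
FIRST(<C>): from <C>→u <D> we get {u}; from <C>→<S> <N> u <C> we get {r, u, v}; from <C>→ε we get {ε}. So FIRST(<C>) = {ε, r, u, v}.
FIRST(<D>): from <D>→ε we get {ε}; from <D>→<C> we get {ε, r, u, v}. So FIRST(<D>) = {ε, r, u, v}.
FOLLOW(<S>) includes $ since <S> is the start symbol.
FOLLOW(<S>): in <S>→<C> <S> r v, <S> is followed by r v with FIRST {r}; in <N>→<S> <N> <D>, <S> is followed by <N> <D> with FIRST {r, u, v}; in <C>→<S> <N> u <C>, <S> is followed by <N> u <C> with FIRST {r, u, v}. Thus FOLLOW(<S>) = {$, r, u, v}.
FOLLOW(<N>): in <N>→<S> <N> <D>, <N> is followed by <D> with FIRST {ε, r, u, v}; in <N>→<S> <N> <D>, the suffix after <N> is nullable (adds nothing new); in <C>→<S> <N> u <C>, <N> is followed by u <C> with FIRST {u}. Thus FOLLOW(<N>) = {r, u, v}.
FOLLOW(<D>): in <N>→<S> <N> <D>, the suffix after <D> is empty, so FOLLOW(<D>) ⊇ FOLLOW(<N>) = {r, u, v}; in <C>→u <D>, the suffix after <D> is empty, so FOLLOW(<D>) ⊇ FOLLOW(<C>) = {r, u, v}. Thus FOLLOW(<D>) = {r, u, v}.
FOLLOW(<C>): in <S>→<C> <S> r v, <C> is followed by <S> r v with FIRST {r, u, v}; in <D>→<C>, the suffix after <C> is empty, so FOLLOW(<C>) ⊇ FOLLOW(<D>) = {r, u, v}; in <C>→<S> <N> u <C>, the suffix after <C> is empty (adds nothing new). Thus FOLLOW(<C>) = {r, u, v}.

{$, r, u, v}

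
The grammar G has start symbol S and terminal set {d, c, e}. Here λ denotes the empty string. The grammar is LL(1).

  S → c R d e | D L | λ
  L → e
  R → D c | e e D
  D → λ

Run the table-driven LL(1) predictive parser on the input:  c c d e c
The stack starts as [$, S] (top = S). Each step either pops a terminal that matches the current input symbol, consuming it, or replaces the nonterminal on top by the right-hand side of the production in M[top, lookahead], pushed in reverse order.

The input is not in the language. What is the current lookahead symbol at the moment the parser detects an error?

c

step 1: stack=$ S  input=c c d e c $  — expand S → c R d e
step 2: stack=$ e d R c  input=c c d e c $  — match c
step 3: stack=$ e d R  input=c d e c $  — expand R → D c
step 4: stack=$ e d c D  input=c d e c $  — expand D → λ
step 5: stack=$ e d c  input=c d e c $  — match c
step 6: stack=$ e d  input=d e c $  — match d
step 7: stack=$ e  input=e c $  — match e
step 8: stack=$  input=c $  — error: stack empty but input remains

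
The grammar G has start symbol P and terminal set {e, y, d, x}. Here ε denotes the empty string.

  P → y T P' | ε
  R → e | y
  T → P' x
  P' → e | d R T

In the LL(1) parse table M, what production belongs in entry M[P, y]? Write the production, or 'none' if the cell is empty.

P → y T P'

FIRST(P): from P→y T P' we get {y}; from P→ε we get {ε}. So FIRST(P) = {ε, y}.
FIRST(R): from R→e we get {e}; from R→y we get {y}. So FIRST(R) = {e, y}.
FIRST(P'): from P'→e we get {e}; from P'→d R T we get {d}. So FIRST(P') = {d, e}.
FIRST(T): from T→P' x we get {d, e}. So FIRST(T) = {d, e}.
FOLLOW(P) includes $ since P is the start symbol.
FOLLOW(P): P appears on no right-hand side. Thus FOLLOW(P) = {$}.
For P → y T P': FIRST(y T P') = {y}, so it goes in M[P, t] for t ∈ {y}.
For P → ε: FIRST(ε) = {ε}, so it goes in M[P, t] for t ∈ {}; since ε ∈ FIRST, also for every t ∈ FOLLOW(P) = {$}.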